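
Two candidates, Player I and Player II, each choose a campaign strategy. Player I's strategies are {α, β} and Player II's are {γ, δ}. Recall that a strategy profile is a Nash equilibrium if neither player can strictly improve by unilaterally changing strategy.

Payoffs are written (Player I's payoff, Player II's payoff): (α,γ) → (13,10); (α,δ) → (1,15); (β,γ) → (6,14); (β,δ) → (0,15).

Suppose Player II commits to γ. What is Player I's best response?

Against γ, Player I earns 13 from α and 6 from β.
So α is the best response.

α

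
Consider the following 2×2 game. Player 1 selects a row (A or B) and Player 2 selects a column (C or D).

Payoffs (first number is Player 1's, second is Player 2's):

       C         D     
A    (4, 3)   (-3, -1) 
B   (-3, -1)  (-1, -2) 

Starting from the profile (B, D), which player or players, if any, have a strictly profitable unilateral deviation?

Player 1 at (B, D) earns -1; deviating to A yields -3 — not better.
Player 2 earns -2; deviating to C yields -1 — a strict improvement.
Only Player 2 has a strictly profitable deviation.

Player 2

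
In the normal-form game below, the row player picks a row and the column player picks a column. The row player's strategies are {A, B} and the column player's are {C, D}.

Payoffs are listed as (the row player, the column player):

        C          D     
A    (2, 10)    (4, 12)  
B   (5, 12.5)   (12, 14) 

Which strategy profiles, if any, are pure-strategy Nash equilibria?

(B, D)

(A, C): the row player prefers B (5 > 2); the column player prefers D (12 > 10) — not an equilibrium.
(A, D): the row player prefers B (12 > 4) — not an equilibrium.
(B, C): the column player prefers D (14 > 12.5) — not an equilibrium.
(B, D): the row player gets 12 ≥ 4 from A, and the column player gets 14 ≥ 12.5 from C — Nash equilibrium.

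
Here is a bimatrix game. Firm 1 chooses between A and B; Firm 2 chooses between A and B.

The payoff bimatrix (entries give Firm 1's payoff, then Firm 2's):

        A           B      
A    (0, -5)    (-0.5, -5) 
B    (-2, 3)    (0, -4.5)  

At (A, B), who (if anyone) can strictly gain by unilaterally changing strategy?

Firm 1

Firm 1 at (A, B) earns -0.5; deviating to B yields 0 — a strict improvement.
Firm 2 earns -5; deviating to A yields -5 — not better.
Only Firm 1 has a strictly profitable deviation.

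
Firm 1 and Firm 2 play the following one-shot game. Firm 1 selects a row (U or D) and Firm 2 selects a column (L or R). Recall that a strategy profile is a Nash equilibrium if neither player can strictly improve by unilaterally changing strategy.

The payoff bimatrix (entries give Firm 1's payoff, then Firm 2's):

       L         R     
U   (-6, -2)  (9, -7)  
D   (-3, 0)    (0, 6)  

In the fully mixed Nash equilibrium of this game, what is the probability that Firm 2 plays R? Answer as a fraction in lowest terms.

1/4

Let q be the probability that Firm 2 plays L. In a completely mixed equilibrium, Firm 1 must be indifferent between U and D.
Firm 1's expected payoff from U is −6q + 9(1−q); from D it is −3q.
Setting these equal: −15q + 9 = −3q, so q = 3/4.
Therefore Firm 2 plays R with probability 1 − 3/4 = 1/4.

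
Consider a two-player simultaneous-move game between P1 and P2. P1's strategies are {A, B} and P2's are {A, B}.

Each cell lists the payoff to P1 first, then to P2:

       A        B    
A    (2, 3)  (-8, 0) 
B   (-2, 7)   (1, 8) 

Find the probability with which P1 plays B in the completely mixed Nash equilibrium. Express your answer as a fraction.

Let x be the probability that P1 plays A. In a completely mixed equilibrium, P2 must be indifferent between A and B.
P2's expected payoff from A is 3x + 7(1−x); from B it is 8(1−x).
Setting these equal: −4x + 7 = −8x + 8, so x = 1/4.
Therefore P1 plays B with probability 1 − 1/4 = 3/4.

3/4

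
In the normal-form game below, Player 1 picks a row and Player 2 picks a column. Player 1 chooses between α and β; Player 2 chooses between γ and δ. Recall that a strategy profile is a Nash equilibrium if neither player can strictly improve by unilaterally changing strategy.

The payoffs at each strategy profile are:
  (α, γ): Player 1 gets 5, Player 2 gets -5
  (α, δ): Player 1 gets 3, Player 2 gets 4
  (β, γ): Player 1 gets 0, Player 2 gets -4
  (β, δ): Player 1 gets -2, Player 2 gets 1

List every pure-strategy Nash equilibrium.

(α, δ)

(α, γ): Player 2 prefers δ (4 > -5) — not an equilibrium.
(α, δ): Player 1 gets 3 ≥ -2 from β, and Player 2 gets 4 ≥ -5 from γ — Nash equilibrium.
(β, γ): Player 1 prefers α (5 > 0); Player 2 prefers δ (1 > -4) — not an equilibrium.
(β, δ): Player 1 prefers α (3 > -2) — not an equilibrium.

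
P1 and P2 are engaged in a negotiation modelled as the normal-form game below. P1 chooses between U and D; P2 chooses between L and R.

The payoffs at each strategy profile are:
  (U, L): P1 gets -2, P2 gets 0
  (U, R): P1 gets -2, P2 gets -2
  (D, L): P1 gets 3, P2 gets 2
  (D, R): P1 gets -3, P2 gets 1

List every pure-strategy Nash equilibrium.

(U, L): P1 prefers D (3 > -2) — not an equilibrium.
(U, R): P2 prefers L (0 > -2) — not an equilibrium.
(D, L): P1 gets 3 ≥ -2 from U, and P2 gets 2 ≥ 1 from R — Nash equilibrium.
(D, R): P1 prefers U (-2 > -3); P2 prefers L (2 > 1) — not an equilibrium.

(D, L)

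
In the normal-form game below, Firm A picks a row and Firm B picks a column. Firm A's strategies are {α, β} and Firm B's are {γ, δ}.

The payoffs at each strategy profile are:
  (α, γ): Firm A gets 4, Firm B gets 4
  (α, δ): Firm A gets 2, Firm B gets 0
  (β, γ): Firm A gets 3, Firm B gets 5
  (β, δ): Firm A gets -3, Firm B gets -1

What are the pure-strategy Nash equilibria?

(α, γ): Firm A gets 4 ≥ 3 from β, and Firm B gets 4 ≥ 0 from δ — Nash equilibrium.
(α, δ): Firm B prefers γ (4 > 0) — not an equilibrium.
(β, γ): Firm A prefers α (4 > 3) — not an equilibrium.
(β, δ): Firm A prefers α (2 > -3); Firm B prefers γ (5 > -1) — not an equilibrium.

(α, γ)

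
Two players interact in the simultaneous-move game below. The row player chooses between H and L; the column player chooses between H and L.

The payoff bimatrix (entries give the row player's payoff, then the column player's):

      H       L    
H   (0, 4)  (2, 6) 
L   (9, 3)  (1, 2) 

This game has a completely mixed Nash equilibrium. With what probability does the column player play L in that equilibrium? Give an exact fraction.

9/10

Let c be the probability that the column player plays H. In a completely mixed equilibrium, the row player must be indifferent between H and L.
The row player's expected payoff from H is 2(1−c); from L it is 9c + (1−c).
Setting these equal: −2c + 2 = 8c + 1, so c = 1/10.
Therefore the column player plays L with probability 1 − 1/10 = 9/10.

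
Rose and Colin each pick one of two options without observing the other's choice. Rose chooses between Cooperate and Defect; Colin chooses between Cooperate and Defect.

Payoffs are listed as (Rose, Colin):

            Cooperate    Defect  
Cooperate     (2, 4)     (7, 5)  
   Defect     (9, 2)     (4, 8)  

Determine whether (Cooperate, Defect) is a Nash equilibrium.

Yes

At (Cooperate, Defect), Rose earns 7; switching to Defect would give 4, so Rose has no profitable deviation.
Colin earns 5; switching to Cooperate would give 4, so Colin has no profitable deviation.
Neither player can gain by a unilateral deviation, so this profile is a Nash equilibrium.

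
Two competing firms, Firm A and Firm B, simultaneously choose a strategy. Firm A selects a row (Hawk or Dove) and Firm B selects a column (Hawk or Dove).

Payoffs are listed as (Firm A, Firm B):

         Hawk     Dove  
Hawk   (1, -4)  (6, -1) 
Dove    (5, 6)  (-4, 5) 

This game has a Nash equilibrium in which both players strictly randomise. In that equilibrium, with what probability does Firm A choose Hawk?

Let x be the probability that Firm A plays Hawk. In a completely mixed equilibrium, Firm B must be indifferent between Hawk and Dove.
Firm B's expected payoff from Hawk is −4x + 6(1−x); from Dove it is −x + 5(1−x).
Setting these equal: −10x + 6 = −6x + 5, so x = 1/4.

1/4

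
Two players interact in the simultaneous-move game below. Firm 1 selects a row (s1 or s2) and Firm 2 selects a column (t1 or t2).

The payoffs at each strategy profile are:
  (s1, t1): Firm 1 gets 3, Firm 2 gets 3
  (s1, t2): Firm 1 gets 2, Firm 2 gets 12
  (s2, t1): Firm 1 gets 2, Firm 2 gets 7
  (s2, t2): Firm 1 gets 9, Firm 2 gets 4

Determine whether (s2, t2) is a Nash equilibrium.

No

At (s2, t2), Firm 1 earns 9; switching to s1 would give 2, so Firm 1 has no profitable deviation.
Firm 2 earns 4; switching to t1 would give 7, so Firm 2 would deviate.
Since at least one player can profitably deviate, this is not a Nash equilibrium.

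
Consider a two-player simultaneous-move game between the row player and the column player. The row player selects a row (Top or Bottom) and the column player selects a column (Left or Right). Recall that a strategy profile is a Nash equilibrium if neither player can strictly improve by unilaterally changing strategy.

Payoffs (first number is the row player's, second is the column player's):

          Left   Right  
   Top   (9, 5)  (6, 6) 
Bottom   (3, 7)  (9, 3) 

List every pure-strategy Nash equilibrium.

none

(Top, Left): the column player prefers Right (6 > 5) — not an equilibrium.
(Top, Right): the row player prefers Bottom (9 > 6) — not an equilibrium.
(Bottom, Left): the row player prefers Top (9 > 3) — not an equilibrium.
(Bottom, Right): the column player prefers Left (7 > 3) — not an equilibrium.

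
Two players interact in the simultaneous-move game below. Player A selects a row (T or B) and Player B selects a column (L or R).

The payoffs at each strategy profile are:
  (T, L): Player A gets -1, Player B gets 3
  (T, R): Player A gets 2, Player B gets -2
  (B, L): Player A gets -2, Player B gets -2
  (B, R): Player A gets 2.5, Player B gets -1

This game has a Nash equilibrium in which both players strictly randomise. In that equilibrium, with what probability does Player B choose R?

Let y be the probability that Player B plays L. In a completely mixed equilibrium, Player A must be indifferent between T and B.
Player A's expected payoff from T is −y + 2(1−y); from B it is −2y + 2.5(1−y).
Setting these equal: −3y + 2 = −4.5y + 2.5, so y = 1/3.
Therefore Player B plays R with probability 1 − 1/3 = 2/3.

2/3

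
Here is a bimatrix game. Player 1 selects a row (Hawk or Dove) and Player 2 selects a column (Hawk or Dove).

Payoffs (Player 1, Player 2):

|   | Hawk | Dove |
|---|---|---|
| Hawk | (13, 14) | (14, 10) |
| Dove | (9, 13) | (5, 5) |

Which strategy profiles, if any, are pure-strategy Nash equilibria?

(Hawk, Hawk)

(Hawk, Hawk): Player 1 gets 13 ≥ 9 from Dove, and Player 2 gets 14 ≥ 10 from Dove — Nash equilibrium.
(Hawk, Dove): Player 2 prefers Hawk (14 > 10) — not an equilibrium.
(Dove, Hawk): Player 1 prefers Hawk (13 > 9) — not an equilibrium.
(Dove, Dove): Player 1 prefers Hawk (14 > 5); Player 2 prefers Hawk (13 > 5) — not an equilibrium.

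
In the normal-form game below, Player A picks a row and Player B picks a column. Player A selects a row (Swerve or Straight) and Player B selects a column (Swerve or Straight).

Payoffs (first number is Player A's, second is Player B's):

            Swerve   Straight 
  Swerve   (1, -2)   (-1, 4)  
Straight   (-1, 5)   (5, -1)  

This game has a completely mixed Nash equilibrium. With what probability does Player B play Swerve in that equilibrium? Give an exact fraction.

Let y be the probability that Player B plays Swerve. In a completely mixed equilibrium, Player A must be indifferent between Swerve and Straight.
Player A's expected payoff from Swerve is y − (1−y); from Straight it is −y + 5(1−y).
Setting these equal: 2y − 1 = −6y + 5, so y = 3/4.

3/4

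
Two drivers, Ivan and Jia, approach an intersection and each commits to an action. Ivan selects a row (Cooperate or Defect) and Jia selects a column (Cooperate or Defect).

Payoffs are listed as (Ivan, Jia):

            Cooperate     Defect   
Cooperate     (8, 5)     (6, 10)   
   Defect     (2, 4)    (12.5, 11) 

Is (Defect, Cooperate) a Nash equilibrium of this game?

No

At (Defect, Cooperate), Ivan earns 2; switching to Cooperate would give 8, so Ivan would deviate.
Jia earns 4; switching to Defect would give 11, so Jia would deviate.
Since at least one player can profitably deviate, this is not a Nash equilibrium.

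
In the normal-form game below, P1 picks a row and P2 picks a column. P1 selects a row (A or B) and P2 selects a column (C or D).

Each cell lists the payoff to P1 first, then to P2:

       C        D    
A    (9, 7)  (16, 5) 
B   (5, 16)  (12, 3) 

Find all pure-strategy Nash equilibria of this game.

(A, C): P1 gets 9 ≥ 5 from B, and P2 gets 7 ≥ 5 from D — Nash equilibrium.
(A, D): P2 prefers C (7 > 5) — not an equilibrium.
(B, C): P1 prefers A (9 > 5) — not an equilibrium.
(B, D): P1 prefers A (16 > 12); P2 prefers C (16 > 3) — not an equilibrium.

(A, C)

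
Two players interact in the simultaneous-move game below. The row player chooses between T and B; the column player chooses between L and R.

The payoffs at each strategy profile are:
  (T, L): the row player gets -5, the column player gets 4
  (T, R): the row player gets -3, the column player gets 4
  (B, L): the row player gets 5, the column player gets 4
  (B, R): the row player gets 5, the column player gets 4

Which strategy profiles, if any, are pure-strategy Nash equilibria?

(B, L) and (B, R)

(T, L): the row player prefers B (5 > -5) — not an equilibrium.
(T, R): the row player prefers B (5 > -3) — not an equilibrium.
(B, L): the row player gets 5 ≥ -5 from T, and the column player gets 4 ≥ 4 from R — Nash equilibrium.
(B, R): the row player gets 5 ≥ -3 from T, and the column player gets 4 ≥ 4 from L — Nash equilibrium.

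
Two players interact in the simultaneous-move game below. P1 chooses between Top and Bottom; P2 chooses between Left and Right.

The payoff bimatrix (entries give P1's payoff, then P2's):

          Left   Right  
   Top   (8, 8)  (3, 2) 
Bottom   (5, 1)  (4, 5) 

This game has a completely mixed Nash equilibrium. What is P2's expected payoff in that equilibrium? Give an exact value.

First find p, the probability P1 plays Top, from P2's indifference between Left and Right: 8p + (1−p) = 2p + 5(1−p), giving p = 2/5.
Since P2 is indifferent in equilibrium, P2's expected payoff equals the payoff from either column against (2/5, 3/5). Using Left: 8(2/5) + (3/5) = 19/5.

19/5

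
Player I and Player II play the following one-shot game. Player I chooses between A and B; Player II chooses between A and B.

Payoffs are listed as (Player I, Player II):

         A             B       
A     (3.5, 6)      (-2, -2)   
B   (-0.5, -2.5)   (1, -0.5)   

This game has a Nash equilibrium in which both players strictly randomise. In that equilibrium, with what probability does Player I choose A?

Let p be the probability that Player I plays A. In a completely mixed equilibrium, Player II must be indifferent between A and B.
Player II's expected payoff from A is 6p − 2.5(1−p); from B it is −2p − 0.5(1−p).
Setting these equal: 8.5p − 2.5 = −1.5p − 0.5, so p = 1/5.

1/5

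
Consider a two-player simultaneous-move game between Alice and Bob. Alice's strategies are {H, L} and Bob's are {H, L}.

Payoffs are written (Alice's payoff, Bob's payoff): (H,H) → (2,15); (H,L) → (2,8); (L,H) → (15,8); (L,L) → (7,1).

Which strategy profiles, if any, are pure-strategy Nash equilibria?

(H, H): Alice prefers L (15 > 2) — not an equilibrium.
(H, L): Alice prefers L (7 > 2); Bob prefers H (15 > 8) — not an equilibrium.
(L, H): Alice gets 15 ≥ 2 from H, and Bob gets 8 ≥ 1 from L — Nash equilibrium.
(L, L): Bob prefers H (8 > 1) — not an equilibrium.

(L, H)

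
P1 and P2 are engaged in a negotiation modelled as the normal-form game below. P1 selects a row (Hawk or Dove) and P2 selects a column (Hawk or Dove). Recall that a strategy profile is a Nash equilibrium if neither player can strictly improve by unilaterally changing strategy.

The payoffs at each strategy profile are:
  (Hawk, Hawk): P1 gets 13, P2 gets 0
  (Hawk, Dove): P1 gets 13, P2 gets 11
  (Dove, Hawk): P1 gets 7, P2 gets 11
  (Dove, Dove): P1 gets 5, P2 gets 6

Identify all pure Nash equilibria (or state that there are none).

(Hawk, Dove)

(Hawk, Hawk): P2 prefers Dove (11 > 0) — not an equilibrium.
(Hawk, Dove): P1 gets 13 ≥ 5 from Dove, and P2 gets 11 ≥ 0 from Hawk — Nash equilibrium.
(Dove, Hawk): P1 prefers Hawk (13 > 7) — not an equilibrium.
(Dove, Dove): P1 prefers Hawk (13 > 5); P2 prefers Hawk (11 > 6) — not an equilibrium.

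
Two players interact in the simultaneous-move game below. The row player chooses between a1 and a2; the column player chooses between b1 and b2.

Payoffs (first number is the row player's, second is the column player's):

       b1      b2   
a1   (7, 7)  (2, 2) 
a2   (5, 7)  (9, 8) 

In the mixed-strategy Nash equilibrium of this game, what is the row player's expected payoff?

First find q, the probability the column player plays b1, from the row player's indifference between a1 and a2: 7q + 2(1−q) = 5q + 9(1−q), giving q = 7/9.
Since the row player is indifferent in equilibrium, the row player's expected payoff equals the payoff from either row against (7/9, 2/9). Using a1: 7(7/9) + 2(2/9) = 53/9.

53/9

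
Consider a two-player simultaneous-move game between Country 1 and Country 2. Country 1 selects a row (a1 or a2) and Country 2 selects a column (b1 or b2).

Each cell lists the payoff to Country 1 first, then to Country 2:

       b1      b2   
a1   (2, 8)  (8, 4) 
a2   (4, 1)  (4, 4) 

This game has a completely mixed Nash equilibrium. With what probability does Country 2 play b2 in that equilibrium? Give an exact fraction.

Let c be the probability that Country 2 plays b1. In a completely mixed equilibrium, Country 1 must be indifferent between a1 and a2.
Country 1's expected payoff from a1 is 2c + 8(1−c); from a2 it is 4c + 4(1−c).
Setting these equal: −6c + 8 = 4, so c = 2/3.
Therefore Country 2 plays b2 with probability 1 − 2/3 = 1/3.

1/3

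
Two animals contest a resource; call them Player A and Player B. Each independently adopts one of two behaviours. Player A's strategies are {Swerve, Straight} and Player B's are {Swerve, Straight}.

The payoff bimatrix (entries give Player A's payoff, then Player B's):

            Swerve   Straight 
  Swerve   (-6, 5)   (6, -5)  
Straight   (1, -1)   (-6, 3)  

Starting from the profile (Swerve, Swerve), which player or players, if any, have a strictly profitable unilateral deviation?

Player A

Player A at (Swerve, Swerve) earns -6; deviating to Straight yields 1 — a strict improvement.
Player B earns 5; deviating to Straight yields -5 — not better.
Only Player A has a strictly profitable deviation.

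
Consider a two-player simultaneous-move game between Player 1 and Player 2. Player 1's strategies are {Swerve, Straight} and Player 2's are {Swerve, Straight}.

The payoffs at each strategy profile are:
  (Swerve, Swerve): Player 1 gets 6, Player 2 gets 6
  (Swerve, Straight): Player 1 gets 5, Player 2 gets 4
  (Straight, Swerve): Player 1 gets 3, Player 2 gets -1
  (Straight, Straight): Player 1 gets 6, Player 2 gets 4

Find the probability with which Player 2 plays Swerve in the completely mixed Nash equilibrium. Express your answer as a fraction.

1/4

Let y be the probability that Player 2 plays Swerve. In a completely mixed equilibrium, Player 1 must be indifferent between Swerve and Straight.
Player 1's expected payoff from Swerve is 6y + 5(1−y); from Straight it is 3y + 6(1−y).
Setting these equal: y + 5 = −3y + 6, so y = 1/4.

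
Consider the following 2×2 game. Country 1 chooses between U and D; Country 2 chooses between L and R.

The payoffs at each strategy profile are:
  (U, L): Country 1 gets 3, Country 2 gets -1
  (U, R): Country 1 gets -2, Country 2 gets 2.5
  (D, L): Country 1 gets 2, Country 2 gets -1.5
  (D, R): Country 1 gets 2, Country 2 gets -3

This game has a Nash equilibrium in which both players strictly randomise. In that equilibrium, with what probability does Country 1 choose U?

3/10

Let p be the probability that Country 1 plays U. In a completely mixed equilibrium, Country 2 must be indifferent between L and R.
Country 2's expected payoff from L is −p − 1.5(1−p); from R it is 2.5p − 3(1−p).
Setting these equal: 0.5p − 1.5 = 5.5p − 3, so p = 3/10.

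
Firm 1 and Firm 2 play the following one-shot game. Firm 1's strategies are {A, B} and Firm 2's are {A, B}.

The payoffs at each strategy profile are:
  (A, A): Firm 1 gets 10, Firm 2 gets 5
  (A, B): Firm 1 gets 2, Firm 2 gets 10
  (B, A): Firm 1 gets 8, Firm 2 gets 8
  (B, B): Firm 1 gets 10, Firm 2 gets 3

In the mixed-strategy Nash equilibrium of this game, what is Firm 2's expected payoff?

First find x, the probability Firm 1 plays A, from Firm 2's indifference between A and B: 5x + 8(1−x) = 10x + 3(1−x), giving x = 1/2.
Since Firm 2 is indifferent in equilibrium, Firm 2's expected payoff equals the payoff from either column against (1/2, 1/2). Using A: 5(1/2) + 8(1/2) = 13/2.

13/2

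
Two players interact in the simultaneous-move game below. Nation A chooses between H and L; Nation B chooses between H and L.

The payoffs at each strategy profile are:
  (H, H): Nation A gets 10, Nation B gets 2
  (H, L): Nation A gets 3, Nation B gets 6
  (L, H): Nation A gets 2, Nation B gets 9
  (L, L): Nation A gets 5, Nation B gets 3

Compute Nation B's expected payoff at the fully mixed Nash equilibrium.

First find x, the probability Nation A plays H, from Nation B's indifference between H and L: 2x + 9(1−x) = 6x + 3(1−x), giving x = 3/5.
Since Nation B is indifferent in equilibrium, Nation B's expected payoff equals the payoff from either column against (3/5, 2/5). Using H: 2(3/5) + 9(2/5) = 24/5.

24/5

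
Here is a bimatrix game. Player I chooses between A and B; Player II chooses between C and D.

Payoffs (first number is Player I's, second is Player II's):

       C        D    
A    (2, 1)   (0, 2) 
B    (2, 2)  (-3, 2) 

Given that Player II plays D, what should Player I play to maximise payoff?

Against D, Player I earns 0 from A and -3 from B.
So A is the best response.

A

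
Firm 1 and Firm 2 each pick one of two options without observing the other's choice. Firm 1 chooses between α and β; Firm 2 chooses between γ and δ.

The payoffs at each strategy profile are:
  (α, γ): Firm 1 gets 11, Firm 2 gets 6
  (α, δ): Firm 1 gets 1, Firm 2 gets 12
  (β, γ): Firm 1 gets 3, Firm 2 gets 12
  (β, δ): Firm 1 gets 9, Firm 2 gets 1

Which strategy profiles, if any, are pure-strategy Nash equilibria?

(α, γ): Firm 2 prefers δ (12 > 6) — not an equilibrium.
(α, δ): Firm 1 prefers β (9 > 1) — not an equilibrium.
(β, γ): Firm 1 prefers α (11 > 3) — not an equilibrium.
(β, δ): Firm 2 prefers γ (12 > 1) — not an equilibrium.

none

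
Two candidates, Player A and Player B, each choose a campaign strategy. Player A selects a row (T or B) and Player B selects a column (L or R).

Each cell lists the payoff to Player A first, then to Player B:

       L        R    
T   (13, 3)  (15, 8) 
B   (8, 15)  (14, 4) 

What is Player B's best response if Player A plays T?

R

Against T, Player B earns 3 from L and 8 from R.
So R is the best response.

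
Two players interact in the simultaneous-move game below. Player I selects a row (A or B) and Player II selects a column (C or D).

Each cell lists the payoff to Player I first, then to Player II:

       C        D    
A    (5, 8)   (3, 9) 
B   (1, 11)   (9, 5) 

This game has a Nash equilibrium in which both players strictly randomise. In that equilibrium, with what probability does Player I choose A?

6/7

Let p be the probability that Player I plays A. In a completely mixed equilibrium, Player II must be indifferent between C and D.
Player II's expected payoff from C is 8p + 11(1−p); from D it is 9p + 5(1−p).
Setting these equal: −3p + 11 = 4p + 5, so p = 6/7.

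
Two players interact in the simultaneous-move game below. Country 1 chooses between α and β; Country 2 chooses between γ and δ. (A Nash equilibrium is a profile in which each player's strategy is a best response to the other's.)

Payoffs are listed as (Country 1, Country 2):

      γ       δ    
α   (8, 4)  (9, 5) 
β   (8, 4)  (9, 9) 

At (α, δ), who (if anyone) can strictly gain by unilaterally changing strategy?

Country 1 at (α, δ) earns 9; deviating to β yields 9 — not better.
Country 2 earns 5; deviating to γ yields 4 — not better.
Neither player can strictly improve; the profile is a Nash equilibrium.

Neither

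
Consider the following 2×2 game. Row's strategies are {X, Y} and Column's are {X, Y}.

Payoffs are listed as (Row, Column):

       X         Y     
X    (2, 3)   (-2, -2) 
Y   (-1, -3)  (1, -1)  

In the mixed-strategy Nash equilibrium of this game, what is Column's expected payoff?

-9/7

First find p, the probability Row plays X, from Column's indifference between X and Y: 3p − 3(1−p) = −2p − (1−p), giving p = 2/7.
Since Column is indifferent in equilibrium, Column's expected payoff equals the payoff from either column against (2/7, 5/7). Using X: 3(2/7) − 3(5/7) = -9/7.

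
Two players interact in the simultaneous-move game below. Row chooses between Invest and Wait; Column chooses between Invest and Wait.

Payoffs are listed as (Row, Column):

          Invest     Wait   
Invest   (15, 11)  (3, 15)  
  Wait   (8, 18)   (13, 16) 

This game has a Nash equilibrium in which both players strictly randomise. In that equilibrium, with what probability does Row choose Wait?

2/3

Let p be the probability that Row plays Invest. In a completely mixed equilibrium, Column must be indifferent between Invest and Wait.
Column's expected payoff from Invest is 11p + 18(1−p); from Wait it is 15p + 16(1−p).
Setting these equal: −7p + 18 = −p + 16, so p = 1/3.
Therefore Row plays Wait with probability 1 − 1/3 = 2/3.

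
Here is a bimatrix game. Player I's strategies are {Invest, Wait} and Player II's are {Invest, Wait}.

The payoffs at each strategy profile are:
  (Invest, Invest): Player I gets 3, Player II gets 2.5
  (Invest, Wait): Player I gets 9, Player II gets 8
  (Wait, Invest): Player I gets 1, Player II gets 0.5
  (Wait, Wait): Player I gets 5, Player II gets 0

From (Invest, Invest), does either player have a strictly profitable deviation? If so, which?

Player II

Player I at (Invest, Invest) earns 3; deviating to Wait yields 1 — not better.
Player II earns 2.5; deviating to Wait yields 8 — a strict improvement.
Only Player II has a strictly profitable deviation.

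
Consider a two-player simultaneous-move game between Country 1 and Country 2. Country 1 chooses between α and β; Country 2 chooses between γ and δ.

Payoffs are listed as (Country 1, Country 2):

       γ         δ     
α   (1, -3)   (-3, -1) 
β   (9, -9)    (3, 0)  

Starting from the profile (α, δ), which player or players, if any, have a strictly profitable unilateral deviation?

Country 1

Country 1 at (α, δ) earns -3; deviating to β yields 3 — a strict improvement.
Country 2 earns -1; deviating to γ yields -3 — not better.
Only Country 1 has a strictly profitable deviation.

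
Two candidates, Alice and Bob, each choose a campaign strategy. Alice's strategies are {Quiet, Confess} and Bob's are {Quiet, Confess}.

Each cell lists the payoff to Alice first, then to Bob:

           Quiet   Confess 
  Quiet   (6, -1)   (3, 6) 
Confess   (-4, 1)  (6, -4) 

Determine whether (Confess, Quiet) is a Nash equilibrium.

No

At (Confess, Quiet), Alice earns -4; switching to Quiet would give 6, so Alice would deviate.
Bob earns 1; switching to Confess would give -4, so Bob has no profitable deviation.
Since at least one player can profitably deviate, this is not a Nash equilibrium.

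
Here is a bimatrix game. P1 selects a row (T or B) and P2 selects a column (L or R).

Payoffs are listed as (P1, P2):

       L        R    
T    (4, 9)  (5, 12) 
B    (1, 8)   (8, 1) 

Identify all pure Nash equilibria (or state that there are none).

(T, L): P2 prefers R (12 > 9) — not an equilibrium.
(T, R): P1 prefers B (8 > 5) — not an equilibrium.
(B, L): P1 prefers T (4 > 1) — not an equilibrium.
(B, R): P2 prefers L (8 > 1) — not an equilibrium.

none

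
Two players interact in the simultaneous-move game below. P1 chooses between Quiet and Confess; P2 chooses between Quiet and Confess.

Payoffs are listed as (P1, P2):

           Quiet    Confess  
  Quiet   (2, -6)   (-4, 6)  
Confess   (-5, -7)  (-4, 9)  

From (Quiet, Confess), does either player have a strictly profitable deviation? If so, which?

Neither

P1 at (Quiet, Confess) earns -4; deviating to Confess yields -4 — not better.
P2 earns 6; deviating to Quiet yields -6 — not better.
Neither player can strictly improve; the profile is a Nash equilibrium.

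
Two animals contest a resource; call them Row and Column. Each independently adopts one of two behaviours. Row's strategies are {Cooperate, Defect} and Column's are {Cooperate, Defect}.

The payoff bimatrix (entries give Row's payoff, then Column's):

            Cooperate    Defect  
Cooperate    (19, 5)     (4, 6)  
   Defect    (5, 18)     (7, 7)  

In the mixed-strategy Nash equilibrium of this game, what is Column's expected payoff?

73/12

First find p, the probability Row plays Cooperate, from Column's indifference between Cooperate and Defect: 5p + 18(1−p) = 6p + 7(1−p), giving p = 11/12.
Since Column is indifferent in equilibrium, Column's expected payoff equals the payoff from either column against (11/12, 1/12). Using Cooperate: 5(11/12) + 18(1/12) = 73/12.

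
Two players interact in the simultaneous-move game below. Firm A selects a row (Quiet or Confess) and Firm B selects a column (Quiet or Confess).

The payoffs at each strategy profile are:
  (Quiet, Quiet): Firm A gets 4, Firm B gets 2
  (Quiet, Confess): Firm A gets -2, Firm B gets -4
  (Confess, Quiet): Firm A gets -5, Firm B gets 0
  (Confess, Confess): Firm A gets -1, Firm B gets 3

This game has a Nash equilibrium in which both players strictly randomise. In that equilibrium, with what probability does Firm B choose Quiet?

1/10

Let c be the probability that Firm B plays Quiet. In a completely mixed equilibrium, Firm A must be indifferent between Quiet and Confess.
Firm A's expected payoff from Quiet is 4c − 2(1−c); from Confess it is −5c − (1−c).
Setting these equal: 6c − 2 = −4c − 1, so c = 1/10.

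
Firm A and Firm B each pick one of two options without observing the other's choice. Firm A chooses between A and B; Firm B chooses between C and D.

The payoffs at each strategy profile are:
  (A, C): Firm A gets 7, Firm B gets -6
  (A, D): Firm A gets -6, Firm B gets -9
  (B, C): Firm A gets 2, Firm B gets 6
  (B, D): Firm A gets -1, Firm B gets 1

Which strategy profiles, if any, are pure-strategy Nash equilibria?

(A, C): Firm A gets 7 ≥ 2 from B, and Firm B gets -6 ≥ -9 from D — Nash equilibrium.
(A, D): Firm A prefers B (-1 > -6); Firm B prefers C (-6 > -9) — not an equilibrium.
(B, C): Firm A prefers A (7 > 2) — not an equilibrium.
(B, D): Firm B prefers C (6 > 1) — not an equilibrium.

(A, C)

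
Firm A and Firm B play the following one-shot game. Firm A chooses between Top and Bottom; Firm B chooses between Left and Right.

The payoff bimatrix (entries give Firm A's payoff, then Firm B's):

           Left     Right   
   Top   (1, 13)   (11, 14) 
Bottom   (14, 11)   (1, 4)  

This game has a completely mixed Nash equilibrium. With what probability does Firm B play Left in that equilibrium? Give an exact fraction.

10/23

Let q be the probability that Firm B plays Left. In a completely mixed equilibrium, Firm A must be indifferent between Top and Bottom.
Firm A's expected payoff from Top is q + 11(1−q); from Bottom it is 14q + (1−q).
Setting these equal: −10q + 11 = 13q + 1, so q = 10/23.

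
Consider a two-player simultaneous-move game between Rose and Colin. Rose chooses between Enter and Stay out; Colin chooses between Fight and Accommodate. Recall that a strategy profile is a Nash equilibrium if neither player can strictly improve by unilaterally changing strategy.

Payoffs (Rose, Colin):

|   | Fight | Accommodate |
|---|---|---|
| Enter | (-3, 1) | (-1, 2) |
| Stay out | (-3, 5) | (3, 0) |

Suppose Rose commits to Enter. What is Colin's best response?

Against Enter, Colin earns 1 from Fight and 2 from Accommodate.
So Accommodate is the best response.

Accommodate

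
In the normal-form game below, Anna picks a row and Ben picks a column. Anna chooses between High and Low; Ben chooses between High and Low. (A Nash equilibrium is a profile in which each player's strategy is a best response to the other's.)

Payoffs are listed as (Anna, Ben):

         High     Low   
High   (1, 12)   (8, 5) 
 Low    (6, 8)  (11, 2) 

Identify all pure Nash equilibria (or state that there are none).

(Low, High)

(High, High): Anna prefers Low (6 > 1) — not an equilibrium.
(High, Low): Anna prefers Low (11 > 8); Ben prefers High (12 > 5) — not an equilibrium.
(Low, High): Anna gets 6 ≥ 1 from High, and Ben gets 8 ≥ 2 from Low — Nash equilibrium.
(Low, Low): Ben prefers High (8 > 2) — not an equilibrium.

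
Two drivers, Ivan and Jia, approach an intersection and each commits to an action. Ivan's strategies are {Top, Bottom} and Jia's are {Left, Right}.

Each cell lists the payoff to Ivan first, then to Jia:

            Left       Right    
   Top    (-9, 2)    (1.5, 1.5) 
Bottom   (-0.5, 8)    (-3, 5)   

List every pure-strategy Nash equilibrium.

(Top, Left): Ivan prefers Bottom (-0.5 > -9) — not an equilibrium.
(Top, Right): Jia prefers Left (2 > 1.5) — not an equilibrium.
(Bottom, Left): Ivan gets -0.5 ≥ -9 from Top, and Jia gets 8 ≥ 5 from Right — Nash equilibrium.
(Bottom, Right): Ivan prefers Top (1.5 > -3); Jia prefers Left (8 > 5) — not an equilibrium.

(Bottom, Left)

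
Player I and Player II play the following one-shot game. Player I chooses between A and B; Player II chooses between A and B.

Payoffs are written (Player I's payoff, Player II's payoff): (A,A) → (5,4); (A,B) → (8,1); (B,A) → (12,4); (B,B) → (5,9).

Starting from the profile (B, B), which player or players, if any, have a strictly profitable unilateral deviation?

Player I at (B, B) earns 5; deviating to A yields 8 — a strict improvement.
Player II earns 9; deviating to A yields 4 — not better.
Only Player I has a strictly profitable deviation.

Player I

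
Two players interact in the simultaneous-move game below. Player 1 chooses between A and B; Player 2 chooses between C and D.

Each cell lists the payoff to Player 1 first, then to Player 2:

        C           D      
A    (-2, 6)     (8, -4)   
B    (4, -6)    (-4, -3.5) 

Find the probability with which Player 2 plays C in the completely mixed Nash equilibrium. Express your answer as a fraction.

2/3

Let c be the probability that Player 2 plays C. In a completely mixed equilibrium, Player 1 must be indifferent between A and B.
Player 1's expected payoff from A is −2c + 8(1−c); from B it is 4c − 4(1−c).
Setting these equal: −10c + 8 = 8c − 4, so c = 2/3.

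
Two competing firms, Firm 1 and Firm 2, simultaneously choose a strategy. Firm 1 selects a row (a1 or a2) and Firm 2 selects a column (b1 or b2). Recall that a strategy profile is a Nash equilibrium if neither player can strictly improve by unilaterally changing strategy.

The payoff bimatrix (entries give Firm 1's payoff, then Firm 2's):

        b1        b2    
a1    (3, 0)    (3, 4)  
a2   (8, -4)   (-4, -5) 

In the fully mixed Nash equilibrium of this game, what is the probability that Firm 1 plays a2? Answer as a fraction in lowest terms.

4/5

Let x be the probability that Firm 1 plays a1. In a completely mixed equilibrium, Firm 2 must be indifferent between b1 and b2.
Firm 2's expected payoff from b1 is −4(1−x); from b2 it is 4x − 5(1−x).
Setting these equal: 4x − 4 = 9x − 5, so x = 1/5.
Therefore Firm 1 plays a2 with probability 1 − 1/5 = 4/5.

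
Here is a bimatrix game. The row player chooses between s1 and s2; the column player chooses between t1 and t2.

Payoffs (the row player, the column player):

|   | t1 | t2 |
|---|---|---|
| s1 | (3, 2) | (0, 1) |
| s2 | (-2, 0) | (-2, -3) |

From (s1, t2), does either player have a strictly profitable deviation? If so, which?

The column player

The row player at (s1, t2) earns 0; deviating to s2 yields -2 — not better.
The column player earns 1; deviating to t1 yields 2 — a strict improvement.
Only the column player has a strictly profitable deviation.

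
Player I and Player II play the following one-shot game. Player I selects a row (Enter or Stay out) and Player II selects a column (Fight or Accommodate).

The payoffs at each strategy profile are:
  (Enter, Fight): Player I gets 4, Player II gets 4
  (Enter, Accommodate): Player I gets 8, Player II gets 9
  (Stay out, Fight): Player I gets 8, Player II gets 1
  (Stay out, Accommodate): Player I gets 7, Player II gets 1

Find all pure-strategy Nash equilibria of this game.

(Enter, Accommodate) and (Stay out, Fight)

(Enter, Fight): Player I prefers Stay out (8 > 4); Player II prefers Accommodate (9 > 4) — not an equilibrium.
(Enter, Accommodate): Player I gets 8 ≥ 7 from Stay out, and Player II gets 9 ≥ 4 from Fight — Nash equilibrium.
(Stay out, Fight): Player I gets 8 ≥ 4 from Enter, and Player II gets 1 ≥ 1 from Accommodate — Nash equilibrium.
(Stay out, Accommodate): Player I prefers Enter (8 > 7) — not an equilibrium.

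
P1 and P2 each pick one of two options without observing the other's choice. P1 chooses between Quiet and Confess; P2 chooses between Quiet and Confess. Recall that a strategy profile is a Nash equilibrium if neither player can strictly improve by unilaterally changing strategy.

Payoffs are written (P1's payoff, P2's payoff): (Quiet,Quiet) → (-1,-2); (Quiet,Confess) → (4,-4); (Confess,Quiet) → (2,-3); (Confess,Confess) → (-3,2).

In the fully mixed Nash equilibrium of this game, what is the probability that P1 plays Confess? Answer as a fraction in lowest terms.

Let r be the probability that P1 plays Quiet. In a completely mixed equilibrium, P2 must be indifferent between Quiet and Confess.
P2's expected payoff from Quiet is −2r − 3(1−r); from Confess it is −4r + 2(1−r).
Setting these equal: r − 3 = −6r + 2, so r = 5/7.
Therefore P1 plays Confess with probability 1 − 5/7 = 2/7.

2/7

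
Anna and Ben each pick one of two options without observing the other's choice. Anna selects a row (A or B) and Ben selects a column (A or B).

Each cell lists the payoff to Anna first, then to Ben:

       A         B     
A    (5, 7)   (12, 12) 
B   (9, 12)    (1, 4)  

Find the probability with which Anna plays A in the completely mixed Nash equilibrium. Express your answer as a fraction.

8/13

Let x be the probability that Anna plays A. In a completely mixed equilibrium, Ben must be indifferent between A and B.
Ben's expected payoff from A is 7x + 12(1−x); from B it is 12x + 4(1−x).
Setting these equal: −5x + 12 = 8x + 4, so x = 8/13.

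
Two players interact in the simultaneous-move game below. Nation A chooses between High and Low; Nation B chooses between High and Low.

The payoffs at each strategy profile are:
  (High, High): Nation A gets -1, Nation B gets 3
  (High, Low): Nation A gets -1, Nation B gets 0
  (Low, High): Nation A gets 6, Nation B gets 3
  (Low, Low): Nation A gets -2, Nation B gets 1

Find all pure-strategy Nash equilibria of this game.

(High, High): Nation A prefers Low (6 > -1) — not an equilibrium.
(High, Low): Nation B prefers High (3 > 0) — not an equilibrium.
(Low, High): Nation A gets 6 ≥ -1 from High, and Nation B gets 3 ≥ 1 from Low — Nash equilibrium.
(Low, Low): Nation A prefers High (-1 > -2); Nation B prefers High (3 > 1) — not an equilibrium.

(Low, High)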